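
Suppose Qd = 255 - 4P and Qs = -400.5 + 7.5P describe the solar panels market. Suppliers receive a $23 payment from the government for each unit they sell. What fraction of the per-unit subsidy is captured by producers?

Pre-subsidy: 255 - 4P = -400.5 + 7.5P gives P* = 57, Q* = 27.
With the subsidy, sellers receive Ps = Pb + 23 for each unit, where Pb is the price buyers pay.
Supply in terms of Pb becomes Qs = -400.5 + 7.5(Pb + 23) = -228 + 7.5Pb. Setting this equal to demand: 255 - 4Pb = -228 + 7.5Pb, so Pb = 42.
Sellers receive Ps = 42 + 23 = 65; Q' = 255 − 4·42 = 87.
Buyers' price falls by P* − Pb = 57 − 42 = 15; sellers' price rises by Ps − P* = 65 − 57 = 8.
So producers capture 8/23 = 8/23 of each unit of subsidy.

Producer share = 8/23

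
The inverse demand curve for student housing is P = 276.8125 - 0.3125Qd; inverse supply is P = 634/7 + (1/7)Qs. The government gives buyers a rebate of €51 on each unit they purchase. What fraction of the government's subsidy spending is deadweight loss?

DWL / government spending = 56/521

Pre-subsidy: 276.8125 - 0.3125Q = 634/7 + (1/7)Q gives Q* = 409 and P* = 149.
With the rebate, buyers effectively pay Pb = Ps − 51, where Ps is the price sellers receive.
On the curves, Pb = 276.8125 - 0.3125Q and Ps = 634/7 + (1/7)Q; the wedge Ps − Pb = 51 gives 634/7 + (1/7)Q − (276.8125 - 0.3125Q) = 51, so Q' = 521.
Then Pb = 276.8125 − 0.3125·521 = 114 and Ps = 634/7 + (1/7)·521 = 165.
ΔCS = ½(409 + 521)(149 − 114) = 16275; ΔPS = ½(409 + 521)(165 − 149) = 7440.
Government spending = 51 × 521 = 26571.
DWL = ½ × 51 × (521 − 409) = 2856; fraction = 2856 / 26571 = 56/521.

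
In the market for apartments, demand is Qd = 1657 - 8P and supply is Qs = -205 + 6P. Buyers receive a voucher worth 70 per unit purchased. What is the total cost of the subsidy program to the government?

Pre-subsidy: 1657 - 8P = -205 + 6P gives P* = 133, Q* = 593.
With the rebate, buyers effectively pay Pb = Ps − 70, where Ps is the price sellers receive.
Demand in terms of Ps becomes Qd = 1657 − 8(Ps − 70) = 2217 - 8Ps. Setting this equal to supply: 2217 - 8Ps = -205 + 6Ps, so Ps = 173.
Buyers pay Pb = 173 − 70 = 103; Q' = -205 + 6·173 = 833.
Government outlay = subsidy × quantity = 70 × 833 = 58310.

Government cost = 58310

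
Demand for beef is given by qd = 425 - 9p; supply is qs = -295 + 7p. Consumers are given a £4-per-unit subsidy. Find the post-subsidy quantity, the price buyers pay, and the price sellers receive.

Pre-subsidy: 425 - 9p = -295 + 7p gives p* = 45, q* = 20.
With the rebate, buyers effectively pay pb = ps − 4, where ps is the price sellers receive.
Demand in terms of ps becomes qd = 425 − 9(ps − 4) = 461 - 9ps. Setting this equal to supply: 461 - 9ps = -295 + 7ps, so ps = 47.25.
Buyers pay pb = 47.25 − 4 = 43.25; q' = -295 + 7·47.25 = 35.75.

q' = 35.75; buyers pay £43.25; sellers receive £47.25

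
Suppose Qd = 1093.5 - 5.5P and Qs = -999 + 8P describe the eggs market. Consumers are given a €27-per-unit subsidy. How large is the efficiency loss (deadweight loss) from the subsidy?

Pre-subsidy: 1093.5 - 5.5P = -999 + 8P gives P* = 155, Q* = 241.
With the rebate, buyers effectively pay Pb = Ps − 27, where Ps is the price sellers receive.
Demand in terms of Ps becomes Qd = 1093.5 − 5.5(Ps − 27) = 1242 - 5.5Ps. Setting this equal to supply: 1242 - 5.5Ps = -999 + 8Ps, so Ps = 166.
Buyers pay Pb = 166 − 27 = 139; Q' = -999 + 8·166 = 329.
The subsidy expands output by 329 − 241 = 88 past the efficient level; on those units the gap between marginal cost and willingness to pay runs from 0 up to 27.
DWL = ½ × 27 × 88 = 1188.

Deadweight loss = €1188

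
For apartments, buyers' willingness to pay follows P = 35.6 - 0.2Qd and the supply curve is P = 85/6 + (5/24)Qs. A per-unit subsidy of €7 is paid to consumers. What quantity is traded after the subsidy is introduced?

Pre-subsidy: 35.6 - 0.2Q = 85/6 + (5/24)Q gives Q* = 2572/49 and P* = 1230/49.
With the rebate, buyers effectively pay Pb = Ps − 7, where Ps is the price sellers receive.
On the curves, Pb = 35.6 - 0.2Q and Ps = 85/6 + (5/24)Q; the wedge Ps − Pb = 7 gives 85/6 + (5/24)Q − (35.6 - 0.2Q) = 7, so Q' = 3412/49.
Then Pb = 35.6 − 0.2·(3412/49) = 1062/49 and Ps = 85/6 + (5/24)·(3412/49) = 1405/49.

Q' = 3412/49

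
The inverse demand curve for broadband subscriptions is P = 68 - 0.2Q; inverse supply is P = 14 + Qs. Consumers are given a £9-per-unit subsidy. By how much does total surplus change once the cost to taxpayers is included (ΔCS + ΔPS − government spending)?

Net change in total surplus = -£33.75

Pre-subsidy: 68 - 0.2Q = 14 + Q gives Q* = 45 and P* = 59.
With the rebate, buyers effectively pay Pb = Ps − 9, where Ps is the price sellers receive.
On the curves, Pb = 68 - 0.2Q and Ps = 14 + Q; the wedge Ps − Pb = 9 gives 14 + Q − (68 - 0.2Q) = 9, so Q' = 52.5.
Then Pb = 68 − 0.2·52.5 = 57.5 and Ps = 14 + 1·52.5 = 66.5.
ΔCS = ½(45 + 52.5)(59 − 57.5) = 73.125; ΔPS = ½(45 + 52.5)(66.5 − 59) = 365.625.
Government spending = 9 × 52.5 = 472.5.
Net change = 73.125 + 365.625 − 472.5 = -33.75. The loss equals the DWL triangle ½·9·7.5.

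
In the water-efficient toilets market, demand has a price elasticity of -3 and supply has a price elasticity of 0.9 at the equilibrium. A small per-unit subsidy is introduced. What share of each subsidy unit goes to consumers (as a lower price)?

Consumer share = 3/13

For a small subsidy around the equilibrium, the benefit split depends on the relative slopes, which at a point are proportional to the elasticities.
Buyer share = εs/(εs + |εd|) = 0.9/(0.9 + 3) = 3/13; seller share = |εd|/(εs + |εd|) = 10/13.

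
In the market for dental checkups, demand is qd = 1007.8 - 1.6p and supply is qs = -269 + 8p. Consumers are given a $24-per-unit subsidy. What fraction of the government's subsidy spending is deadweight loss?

DWL / government spending = 16/827

Pre-subsidy: 1007.8 - 1.6p = -269 + 8p gives p* = 133, q* = 795.
With the rebate, buyers effectively pay pb = ps − 24, where ps is the price sellers receive.
Demand in terms of ps becomes qd = 1007.8 − 1.6(ps − 24) = 1046.2 - 1.6ps. Setting this equal to supply: 1046.2 - 1.6ps = -269 + 8ps, so ps = 137.
Buyers pay pb = 137 − 24 = 113; q' = -269 + 8·137 = 827.
ΔCS = ½(795 + 827)(133 − 113) = 16220; ΔPS = ½(795 + 827)(137 − 133) = 3244.
Government spending = 24 × 827 = 19848.
DWL = ½ × 24 × (827 − 795) = 384; fraction = 384 / 19848 = 16/827.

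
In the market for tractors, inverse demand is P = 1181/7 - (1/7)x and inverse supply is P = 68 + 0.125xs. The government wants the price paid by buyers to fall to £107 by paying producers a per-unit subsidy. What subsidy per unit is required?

At a buyer price of 107, quantity demanded is 1181 − 7·107 = 432.
Sellers supply 432 only when they receive Ps = 68 + 0.125·432 = 122.
s = Ps − Pb = 122 − 107 = 15.

Required subsidy s = £15 per unit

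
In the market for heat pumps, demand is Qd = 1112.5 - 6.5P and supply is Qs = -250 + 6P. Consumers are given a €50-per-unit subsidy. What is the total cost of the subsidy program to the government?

Government cost = €28000

Pre-subsidy: 1112.5 - 6.5P = -250 + 6P gives P* = 109, Q* = 404.
With the rebate, buyers effectively pay Pb = Ps − 50, where Ps is the price sellers receive.
Demand in terms of Ps becomes Qd = 1112.5 − 6.5(Ps − 50) = 1437.5 - 6.5Ps. Setting this equal to supply: 1437.5 - 6.5Ps = -250 + 6Ps, so Ps = 135.
Buyers pay Pb = 135 − 50 = 85; Q' = -250 + 6·135 = 560.
Government outlay = subsidy × quantity = 50 × 560 = 28000.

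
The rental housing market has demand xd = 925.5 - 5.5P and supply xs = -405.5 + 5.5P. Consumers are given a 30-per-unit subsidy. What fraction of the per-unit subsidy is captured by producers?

Pre-subsidy: 925.5 - 5.5P = -405.5 + 5.5P gives P* = 121, x* = 260.
With the rebate, buyers effectively pay Pb = Ps − 30, where Ps is the price sellers receive.
Demand in terms of Ps becomes xd = 925.5 − 5.5(Ps − 30) = 1090.5 - 5.5Ps. Setting this equal to supply: 1090.5 - 5.5Ps = -405.5 + 5.5Ps, so Ps = 136.
Buyers pay Pb = 136 − 30 = 106; x' = -405.5 + 5.5·136 = 342.5.
Buyers' price falls by P* − Pb = 121 − 106 = 15; sellers' price rises by Ps − P* = 136 − 121 = 15.
So producers capture 15/30 = 0.5 of each unit of subsidy.

Producer share = 0.5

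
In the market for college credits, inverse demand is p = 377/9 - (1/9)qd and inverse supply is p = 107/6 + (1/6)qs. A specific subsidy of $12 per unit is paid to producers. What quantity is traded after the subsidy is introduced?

q' = 129.8

Pre-subsidy: 377/9 - (1/9)q = 107/6 + (1/6)q gives q* = 86.6 and p* = 484/15.
With the subsidy, sellers receive ps = pb + 12 for each unit, where pb is the price buyers pay.
On the curves, pb = 377/9 - (1/9)q and ps = 107/6 + (1/6)q; the wedge ps − pb = 12 gives 107/6 + (1/6)q − (377/9 - (1/9)q) = 12, so q' = 129.8.
Then pb = 377/9 − (1/9)·129.8 = 412/15 and ps = 107/6 + (1/6)·129.8 = 592/15.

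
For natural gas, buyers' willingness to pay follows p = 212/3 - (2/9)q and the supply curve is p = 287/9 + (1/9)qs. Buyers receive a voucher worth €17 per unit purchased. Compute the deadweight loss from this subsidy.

Deadweight loss = €433.5

Pre-subsidy: 212/3 - (2/9)q = 287/9 + (1/9)q gives q* = 349/3 and p* = 1210/27.
With the rebate, buyers effectively pay pb = ps − 17, where ps is the price sellers receive.
On the curves, pb = 212/3 - (2/9)q and ps = 287/9 + (1/9)q; the wedge ps − pb = 17 gives 287/9 + (1/9)q − (212/3 - (2/9)q) = 17, so q' = 502/3.
Then pb = 212/3 − (2/9)·(502/3) = 904/27 and ps = 287/9 + (1/9)·(502/3) = 1363/27.
The subsidy expands output by 502/3 − 349/3 = 51 past the efficient level; on those units the gap between marginal cost and willingness to pay runs from 0 up to 17.
DWL = ½ × 17 × 51 = 433.5.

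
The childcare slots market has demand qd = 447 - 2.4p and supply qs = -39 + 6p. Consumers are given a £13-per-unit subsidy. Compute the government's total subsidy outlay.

Government cost = 30069/7

Pre-subsidy: 447 - 2.4p = -39 + 6p gives p* = 405/7, q* = 2157/7.
With the rebate, buyers effectively pay pb = ps − 13, where ps is the price sellers receive.
Demand in terms of ps becomes qd = 447 − 2.4(ps − 13) = 478.2 - 2.4ps. Setting this equal to supply: 478.2 - 2.4ps = -39 + 6ps, so ps = 431/7.
Buyers pay pb = 431/7 − 13 = 340/7; q' = -39 + 6·(431/7) = 2313/7.
Government outlay = subsidy × quantity = 13 × 2313/7 = 30069/7.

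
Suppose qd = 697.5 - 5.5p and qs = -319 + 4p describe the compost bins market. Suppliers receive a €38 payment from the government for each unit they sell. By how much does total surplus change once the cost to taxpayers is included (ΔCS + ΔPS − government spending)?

Net change in total surplus = -€1672

Pre-subsidy: 697.5 - 5.5p = -319 + 4p gives p* = 107, q* = 109.
With the subsidy, sellers receive ps = pb + 38 for each unit, where pb is the price buyers pay.
Supply in terms of pb becomes qs = -319 + 4(pb + 38) = -167 + 4pb. Setting this equal to demand: 697.5 - 5.5pb = -167 + 4pb, so pb = 91.
Sellers receive ps = 91 + 38 = 129; q' = 697.5 − 5.5·91 = 197.
ΔCS = ½(109 + 197)(107 − 91) = 2448; ΔPS = ½(109 + 197)(129 − 107) = 3366.
Government spending = 38 × 197 = 7486.
Net change = 2448 + 3366 − 7486 = -1672. The loss equals the DWL triangle ½·38·88.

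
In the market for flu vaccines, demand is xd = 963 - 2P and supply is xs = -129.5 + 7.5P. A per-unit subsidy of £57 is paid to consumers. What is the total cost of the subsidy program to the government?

Pre-subsidy: 963 - 2P = -129.5 + 7.5P gives P* = 115, x* = 733.
With the rebate, buyers effectively pay Pb = Ps − 57, where Ps is the price sellers receive.
Demand in terms of Ps becomes xd = 963 − 2(Ps − 57) = 1077 - 2Ps. Setting this equal to supply: 1077 - 2Ps = -129.5 + 7.5Ps, so Ps = 127.
Buyers pay Pb = 127 − 57 = 70; x' = -129.5 + 7.5·127 = 823.
Government outlay = subsidy × quantity = 57 × 823 = 46911.

Government cost = £46911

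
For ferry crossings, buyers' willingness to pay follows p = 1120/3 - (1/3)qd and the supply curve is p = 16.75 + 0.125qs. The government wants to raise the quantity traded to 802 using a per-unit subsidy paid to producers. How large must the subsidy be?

Required subsidy s = 11 per unit

At q = 802, from the demand curve buyers pay pb = 1120/3 − (1/3)·802 = 106; from the supply curve sellers need ps = 16.75 + 0.125·802 = 117.
The subsidy must fill the gap: s = ps − pb = 117 − 106 = 11.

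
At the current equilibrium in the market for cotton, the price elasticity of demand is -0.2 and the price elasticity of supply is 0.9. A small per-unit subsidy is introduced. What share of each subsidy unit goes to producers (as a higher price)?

Producer share = 2/11

For a small subsidy around the equilibrium, the benefit split depends on the relative slopes, which at a point are proportional to the elasticities.
Buyer share = εs/(εs + |εd|) = 0.9/(0.9 + 0.2) = 9/11; seller share = |εd|/(εs + |εd|) = 2/11.
So producers capture 2/11 of the subsidy.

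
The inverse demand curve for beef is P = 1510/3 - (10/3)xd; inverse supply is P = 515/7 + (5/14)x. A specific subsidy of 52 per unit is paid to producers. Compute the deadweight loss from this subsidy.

Pre-subsidy: 1510/3 - (10/3)x = 515/7 + (5/14)x gives x* = 3610/31 and P* = 3570/31.
With the subsidy, sellers receive Ps = Pb + 52 for each unit, where Pb is the price buyers pay.
On the curves, Pb = 1510/3 - (10/3)x and Ps = 515/7 + (5/14)x; the wedge Ps − Pb = 52 gives 515/7 + (5/14)x − (1510/3 - (10/3)x) = 52, so x' = 20234/155.
Then Pb = 1510/3 − (10/3)·(20234/155) = 2114/31 and Ps = 515/7 + (5/14)·(20234/155) = 3726/31.
The subsidy expands output by 20234/155 − 3610/31 = 2184/155 past the efficient level; on those units the gap between marginal cost and willingness to pay runs from 0 up to 52.
DWL = ½ × 52 × 2184/155 = 56784/155.

Deadweight loss = 56784/155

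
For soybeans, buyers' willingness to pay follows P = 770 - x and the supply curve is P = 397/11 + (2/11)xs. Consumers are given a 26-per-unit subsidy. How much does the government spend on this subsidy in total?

Government cost = 16718

Pre-subsidy: 770 - x = 397/11 + (2/11)x gives x* = 621 and P* = 149.
With the rebate, buyers effectively pay Pb = Ps − 26, where Ps is the price sellers receive.
On the curves, Pb = 770 - x and Ps = 397/11 + (2/11)x; the wedge Ps − Pb = 26 gives 397/11 + (2/11)x − (770 - x) = 26, so x' = 643.
Then Pb = 770 − 1·643 = 127 and Ps = 397/11 + (2/11)·643 = 153.
Government outlay = subsidy × quantity = 26 × 643 = 16718.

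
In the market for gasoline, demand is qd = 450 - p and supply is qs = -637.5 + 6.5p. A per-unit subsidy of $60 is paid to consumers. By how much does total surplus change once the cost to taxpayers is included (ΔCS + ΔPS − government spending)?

Net change in total surplus = -$1560

Pre-subsidy: 450 - p = -637.5 + 6.5p gives p* = 145, q* = 305.
With the rebate, buyers effectively pay pb = ps − 60, where ps is the price sellers receive.
Demand in terms of ps becomes qd = 450 − 1(ps − 60) = 510 - ps. Setting this equal to supply: 510 - ps = -637.5 + 6.5ps, so ps = 153.
Buyers pay pb = 153 − 60 = 93; q' = -637.5 + 6.5·153 = 357.
ΔCS = ½(305 + 357)(145 − 93) = 17212; ΔPS = ½(305 + 357)(153 − 145) = 2648.
Government spending = 60 × 357 = 21420.
Net change = 17212 + 2648 − 21420 = -1560. The loss equals the DWL triangle ½·60·52.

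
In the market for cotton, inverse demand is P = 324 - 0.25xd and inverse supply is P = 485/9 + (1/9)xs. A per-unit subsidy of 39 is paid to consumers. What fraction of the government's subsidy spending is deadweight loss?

DWL / government spending = 27/428

Pre-subsidy: 324 - 0.25x = 485/9 + (1/9)x gives x* = 748 and P* = 137.
With the rebate, buyers effectively pay Pb = Ps − 39, where Ps is the price sellers receive.
On the curves, Pb = 324 - 0.25x and Ps = 485/9 + (1/9)x; the wedge Ps − Pb = 39 gives 485/9 + (1/9)x − (324 - 0.25x) = 39, so x' = 856.
Then Pb = 324 − 0.25·856 = 110 and Ps = 485/9 + (1/9)·856 = 149.
ΔCS = ½(748 + 856)(137 − 110) = 21654; ΔPS = ½(748 + 856)(149 − 137) = 9624.
Government spending = 39 × 856 = 33384.
DWL = ½ × 39 × (856 − 748) = 2106; fraction = 2106 / 33384 = 27/428.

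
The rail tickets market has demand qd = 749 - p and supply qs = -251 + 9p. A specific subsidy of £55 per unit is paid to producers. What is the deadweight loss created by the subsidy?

Pre-subsidy: 749 - p = -251 + 9p gives p* = 100, q* = 649.
With the subsidy, sellers receive ps = pb + 55 for each unit, where pb is the price buyers pay.
Supply in terms of pb becomes qs = -251 + 9(pb + 55) = 244 + 9pb. Setting this equal to demand: 749 - pb = 244 + 9pb, so pb = 50.5.
Sellers receive ps = 50.5 + 55 = 105.5; q' = 749 − 1·50.5 = 698.5.
The subsidy expands output by 698.5 − 649 = 49.5 past the efficient level; on those units the gap between marginal cost and willingness to pay runs from 0 up to 55.
DWL = ½ × 55 × 49.5 = 1361.25.

Deadweight loss = £1361.25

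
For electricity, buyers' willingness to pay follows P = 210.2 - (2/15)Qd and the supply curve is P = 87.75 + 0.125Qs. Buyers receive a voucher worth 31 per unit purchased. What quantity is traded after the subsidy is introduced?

Pre-subsidy: 210.2 - (2/15)Q = 87.75 + 0.125Q gives Q* = 474 and P* = 147.
With the rebate, buyers effectively pay Pb = Ps − 31, where Ps is the price sellers receive.
On the curves, Pb = 210.2 - (2/15)Q and Ps = 87.75 + 0.125Q; the wedge Ps − Pb = 31 gives 87.75 + 0.125Q − (210.2 - (2/15)Q) = 31, so Q' = 594.
Then Pb = 210.2 − (2/15)·594 = 131 and Ps = 87.75 + 0.125·594 = 162.

Q' = 594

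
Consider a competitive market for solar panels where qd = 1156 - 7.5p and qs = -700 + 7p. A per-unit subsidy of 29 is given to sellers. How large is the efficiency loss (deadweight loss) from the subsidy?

Pre-subsidy: 1156 - 7.5p = -700 + 7p gives p* = 128, q* = 196.
With the subsidy, sellers receive ps = pb + 29 for each unit, where pb is the price buyers pay.
Supply in terms of pb becomes qs = -700 + 7(pb + 29) = -497 + 7pb. Setting this equal to demand: 1156 - 7.5pb = -497 + 7pb, so pb = 114.
Sellers receive ps = 114 + 29 = 143; q' = 1156 − 7.5·114 = 301.
The subsidy expands output by 301 − 196 = 105 past the efficient level; on those units the gap between marginal cost and willingness to pay runs from 0 up to 29.
DWL = ½ × 29 × 105 = 1522.5.

Deadweight loss = 1522.5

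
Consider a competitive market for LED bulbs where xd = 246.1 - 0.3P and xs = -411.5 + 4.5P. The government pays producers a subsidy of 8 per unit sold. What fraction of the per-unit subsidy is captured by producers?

Pre-subsidy: 246.1 - 0.3P = -411.5 + 4.5P gives P* = 137, x* = 205.
With the subsidy, sellers receive Ps = Pb + 8 for each unit, where Pb is the price buyers pay.
Supply in terms of Pb becomes xs = -411.5 + 4.5(Pb + 8) = -375.5 + 4.5Pb. Setting this equal to demand: 246.1 - 0.3Pb = -375.5 + 4.5Pb, so Pb = 129.5.
Sellers receive Ps = 129.5 + 8 = 137.5; x' = 246.1 − 0.3·129.5 = 207.25.
Buyers' price falls by P* − Pb = 137 − 129.5 = 7.5; sellers' price rises by Ps − P* = 137.5 − 137 = 0.5.
So producers capture 0.5/8 = 0.0625 of each unit of subsidy.

Producer share = 0.0625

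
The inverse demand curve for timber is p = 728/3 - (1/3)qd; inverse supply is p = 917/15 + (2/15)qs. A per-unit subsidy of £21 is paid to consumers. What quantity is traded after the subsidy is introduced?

q' = 434

Pre-subsidy: 728/3 - (1/3)q = 917/15 + (2/15)q gives q* = 389 and p* = 113.
With the rebate, buyers effectively pay pb = ps − 21, where ps is the price sellers receive.
On the curves, pb = 728/3 - (1/3)q and ps = 917/15 + (2/15)q; the wedge ps − pb = 21 gives 917/15 + (2/15)q − (728/3 - (1/3)q) = 21, so q' = 434.
Then pb = 728/3 − (1/3)·434 = 98 and ps = 917/15 + (2/15)·434 = 119.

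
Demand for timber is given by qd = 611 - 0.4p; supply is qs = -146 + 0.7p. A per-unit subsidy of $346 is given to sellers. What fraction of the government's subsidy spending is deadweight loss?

Pre-subsidy: 611 - 0.4p = -146 + 0.7p gives p* = 7570/11, q* = 3693/11.
With the subsidy, sellers receive ps = pb + 346 for each unit, where pb is the price buyers pay.
Supply in terms of pb becomes qs = -146 + 0.7(pb + 346) = 96.2 + 0.7pb. Setting this equal to demand: 611 - 0.4pb = 96.2 + 0.7pb, so pb = 468.
Sellers receive ps = 468 + 346 = 814; q' = 611 − 0.4·468 = 423.8.
ΔCS = ½(3693/11 + 423.8)(7570/11 − 468) = 50588314/605; ΔPS = ½(3693/11 + 423.8)(814 − 7570/11) = 28907608/605.
Government spending = 346 × 423.8 = 146634.8.
DWL = ½ × 346 × (423.8 − 3693/11) = 838012/55; fraction = (838012/55) / 146634.8 = 2422/23309.

DWL / government spending = 2422/23309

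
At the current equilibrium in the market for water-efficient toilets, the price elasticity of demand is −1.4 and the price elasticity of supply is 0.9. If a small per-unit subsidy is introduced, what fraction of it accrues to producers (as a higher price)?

For a small subsidy around the equilibrium, the benefit split depends on the relative slopes, which at a point are proportional to the elasticities.
Buyer share = εs/(εs + |εd|) = 0.9/(0.9 + 1.4) = 9/23; seller share = |εd|/(εs + |εd|) = 14/23.
So producers capture 14/23 of the subsidy.

Producer share = 14/23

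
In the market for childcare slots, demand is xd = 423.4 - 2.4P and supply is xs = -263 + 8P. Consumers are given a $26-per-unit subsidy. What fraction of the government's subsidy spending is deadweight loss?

DWL / government spending = 24/313

Pre-subsidy: 423.4 - 2.4P = -263 + 8P gives P* = 66, x* = 265.
With the rebate, buyers effectively pay Pb = Ps − 26, where Ps is the price sellers receive.
Demand in terms of Ps becomes xd = 423.4 − 2.4(Ps − 26) = 485.8 - 2.4Ps. Setting this equal to supply: 485.8 - 2.4Ps = -263 + 8Ps, so Ps = 72.
Buyers pay Pb = 72 − 26 = 46; x' = -263 + 8·72 = 313.
ΔCS = ½(265 + 313)(66 − 46) = 5780; ΔPS = ½(265 + 313)(72 − 66) = 1734.
Government spending = 26 × 313 = 8138.
DWL = ½ × 26 × (313 − 265) = 624; fraction = 624 / 8138 = 24/313.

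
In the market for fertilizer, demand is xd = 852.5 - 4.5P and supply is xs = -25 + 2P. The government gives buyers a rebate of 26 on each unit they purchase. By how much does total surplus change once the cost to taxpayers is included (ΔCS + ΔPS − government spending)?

Net change in total surplus = -468

Pre-subsidy: 852.5 - 4.5P = -25 + 2P gives P* = 135, x* = 245.
With the rebate, buyers effectively pay Pb = Ps − 26, where Ps is the price sellers receive.
Demand in terms of Ps becomes xd = 852.5 − 4.5(Ps − 26) = 969.5 - 4.5Ps. Setting this equal to supply: 969.5 - 4.5Ps = -25 + 2Ps, so Ps = 153.
Buyers pay Pb = 153 − 26 = 127; x' = -25 + 2·153 = 281.
ΔCS = ½(245 + 281)(135 − 127) = 2104; ΔPS = ½(245 + 281)(153 − 135) = 4734.
Government spending = 26 × 281 = 7306.
Net change = 2104 + 4734 − 7306 = -468. The loss equals the DWL triangle ½·26·36.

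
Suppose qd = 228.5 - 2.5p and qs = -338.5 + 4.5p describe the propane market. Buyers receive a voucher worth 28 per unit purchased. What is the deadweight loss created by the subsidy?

Pre-subsidy: 228.5 - 2.5p = -338.5 + 4.5p gives p* = 81, q* = 26.
With the rebate, buyers effectively pay pb = ps − 28, where ps is the price sellers receive.
Demand in terms of ps becomes qd = 228.5 − 2.5(ps − 28) = 298.5 - 2.5ps. Setting this equal to supply: 298.5 - 2.5ps = -338.5 + 4.5ps, so ps = 91.
Buyers pay pb = 91 − 28 = 63; q' = -338.5 + 4.5·91 = 71.
The subsidy expands output by 71 − 26 = 45 past the efficient level; on those units the gap between marginal cost and willingness to pay runs from 0 up to 28.
DWL = ½ × 28 × 45 = 630.

Deadweight loss = 630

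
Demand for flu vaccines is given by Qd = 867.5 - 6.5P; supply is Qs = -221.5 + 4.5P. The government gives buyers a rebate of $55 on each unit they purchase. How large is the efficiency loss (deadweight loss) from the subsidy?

Pre-subsidy: 867.5 - 6.5P = -221.5 + 4.5P gives P* = 99, Q* = 224.
With the rebate, buyers effectively pay Pb = Ps − 55, where Ps is the price sellers receive.
Demand in terms of Ps becomes Qd = 867.5 − 6.5(Ps − 55) = 1225 - 6.5Ps. Setting this equal to supply: 1225 - 6.5Ps = -221.5 + 4.5Ps, so Ps = 131.5.
Buyers pay Pb = 131.5 − 55 = 76.5; Q' = -221.5 + 4.5·131.5 = 370.25.
The subsidy expands output by 370.25 − 224 = 146.25 past the efficient level; on those units the gap between marginal cost and willingness to pay runs from 0 up to 55.
DWL = ½ × 55 × 146.25 = 4021.875.

Deadweight loss = $4021.875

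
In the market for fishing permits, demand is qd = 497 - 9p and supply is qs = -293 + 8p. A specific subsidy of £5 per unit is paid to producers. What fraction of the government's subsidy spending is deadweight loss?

DWL / government spending = 180/1699

Pre-subsidy: 497 - 9p = -293 + 8p gives p* = 790/17, q* = 1339/17.
With the subsidy, sellers receive ps = pb + 5 for each unit, where pb is the price buyers pay.
Supply in terms of pb becomes qs = -293 + 8(pb + 5) = -253 + 8pb. Setting this equal to demand: 497 - 9pb = -253 + 8pb, so pb = 750/17.
Sellers receive ps = 750/17 + 5 = 835/17; q' = 497 − 9·(750/17) = 1699/17.
ΔCS = ½(1339/17 + 1699/17)(790/17 − 750/17) = 60760/289; ΔPS = ½(1339/17 + 1699/17)(835/17 − 790/17) = 68355/289.
Government spending = 5 × 1699/17 = 8495/17.
DWL = ½ × 5 × (1699/17 − 1339/17) = 900/17; fraction = (900/17) / (8495/17) = 180/1699.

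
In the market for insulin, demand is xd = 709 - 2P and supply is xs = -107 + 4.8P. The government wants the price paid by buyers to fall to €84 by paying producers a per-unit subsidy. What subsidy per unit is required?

At a buyer price of 84, quantity demanded is 709 − 2·84 = 541.
Sellers supply 541 only when they receive Ps with -107 + 4.8·Ps = 541, i.e. Ps = 135.
s = Ps − Pb = 135 − 84 = 51.

Required subsidy s = €51 per unit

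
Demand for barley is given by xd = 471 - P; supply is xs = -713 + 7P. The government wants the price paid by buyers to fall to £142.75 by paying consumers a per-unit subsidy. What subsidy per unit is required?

At a buyer price of 142.75, quantity demanded is 471 − 1·142.75 = 328.25.
Sellers supply 328.25 only when they receive Ps with -713 + 7·Ps = 328.25, i.e. Ps = 148.75.
s = Ps − Pb = 148.75 − 142.75 = 6.

Required subsidy s = £6 per unit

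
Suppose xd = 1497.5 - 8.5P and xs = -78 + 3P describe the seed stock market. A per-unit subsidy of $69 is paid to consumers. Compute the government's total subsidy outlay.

Government cost = $33534

Pre-subsidy: 1497.5 - 8.5P = -78 + 3P gives P* = 137, x* = 333.
With the rebate, buyers effectively pay Pb = Ps − 69, where Ps is the price sellers receive.
Demand in terms of Ps becomes xd = 1497.5 − 8.5(Ps − 69) = 2084 - 8.5Ps. Setting this equal to supply: 2084 - 8.5Ps = -78 + 3Ps, so Ps = 188.
Buyers pay Pb = 188 − 69 = 119; x' = -78 + 3·188 = 486.
Government outlay = subsidy × quantity = 69 × 486 = 33534.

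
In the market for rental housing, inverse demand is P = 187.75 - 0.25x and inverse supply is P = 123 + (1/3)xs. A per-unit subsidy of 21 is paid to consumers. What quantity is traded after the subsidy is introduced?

Pre-subsidy: 187.75 - 0.25x = 123 + (1/3)x gives x* = 111 and P* = 160.
With the rebate, buyers effectively pay Pb = Ps − 21, where Ps is the price sellers receive.
On the curves, Pb = 187.75 - 0.25x and Ps = 123 + (1/3)x; the wedge Ps − Pb = 21 gives 123 + (1/3)x − (187.75 - 0.25x) = 21, so x' = 147.
Then Pb = 187.75 − 0.25·147 = 151 and Ps = 123 + (1/3)·147 = 172.

x' = 147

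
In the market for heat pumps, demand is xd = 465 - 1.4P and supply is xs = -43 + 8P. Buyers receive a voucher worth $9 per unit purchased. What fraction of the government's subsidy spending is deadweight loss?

Pre-subsidy: 465 - 1.4P = -43 + 8P gives P* = 2540/47, x* = 18299/47.
With the rebate, buyers effectively pay Pb = Ps − 9, where Ps is the price sellers receive.
Demand in terms of Ps becomes xd = 465 − 1.4(Ps − 9) = 477.6 - 1.4Ps. Setting this equal to supply: 477.6 - 1.4Ps = -43 + 8Ps, so Ps = 2603/47.
Buyers pay Pb = 2603/47 − 9 = 2180/47; x' = -43 + 8·(2603/47) = 18803/47.
ΔCS = ½(18299/47 + 18803/47)(2540/47 − 2180/47) = 6678360/2209; ΔPS = ½(18299/47 + 18803/47)(2603/47 − 2540/47) = 1168713/2209.
Government spending = 9 × 18803/47 = 169227/47.
DWL = ½ × 9 × (18803/47 − 18299/47) = 2268/47; fraction = (2268/47) / (169227/47) = 252/18803.

DWL / government spending = 252/18803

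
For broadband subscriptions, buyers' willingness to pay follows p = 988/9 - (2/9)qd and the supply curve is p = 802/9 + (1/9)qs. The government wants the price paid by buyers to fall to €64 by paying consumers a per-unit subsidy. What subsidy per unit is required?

Required subsidy s = €48 per unit

At a buyer price of 64, quantity demanded is 494 − 4.5·64 = 206.
Sellers supply 206 only when they receive ps = 802/9 + (1/9)·206 = 112.
s = ps − pb = 112 − 64 = 48.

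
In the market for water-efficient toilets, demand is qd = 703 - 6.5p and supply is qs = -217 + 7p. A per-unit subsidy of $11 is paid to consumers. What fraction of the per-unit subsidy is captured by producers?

Pre-subsidy: 703 - 6.5p = -217 + 7p gives p* = 1840/27, q* = 7021/27.
With the rebate, buyers effectively pay pb = ps − 11, where ps is the price sellers receive.
Demand in terms of ps becomes qd = 703 − 6.5(ps − 11) = 774.5 - 6.5ps. Setting this equal to supply: 774.5 - 6.5ps = -217 + 7ps, so ps = 661/9.
Buyers pay pb = 661/9 − 11 = 562/9; q' = -217 + 7·(661/9) = 2674/9.
Buyers' price falls by p* − pb = 1840/27 − 562/9 = 154/27; sellers' price rises by ps − p* = 661/9 − 1840/27 = 143/27.
So producers capture (143/27)/11 = 13/27 of each unit of subsidy.

Producer share = 13/27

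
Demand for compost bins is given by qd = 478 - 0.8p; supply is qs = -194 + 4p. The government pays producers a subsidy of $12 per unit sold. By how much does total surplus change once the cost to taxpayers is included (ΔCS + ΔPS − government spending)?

Net change in total surplus = -$48

Pre-subsidy: 478 - 0.8p = -194 + 4p gives p* = 140, q* = 366.
With the subsidy, sellers receive ps = pb + 12 for each unit, where pb is the price buyers pay.
Supply in terms of pb becomes qs = -194 + 4(pb + 12) = -146 + 4pb. Setting this equal to demand: 478 - 0.8pb = -146 + 4pb, so pb = 130.
Sellers receive ps = 130 + 12 = 142; q' = 478 − 0.8·130 = 374.
ΔCS = ½(366 + 374)(140 − 130) = 3700; ΔPS = ½(366 + 374)(142 − 140) = 740.
Government spending = 12 × 374 = 4488.
Net change = 3700 + 740 − 4488 = -48. The loss equals the DWL triangle ½·12·8.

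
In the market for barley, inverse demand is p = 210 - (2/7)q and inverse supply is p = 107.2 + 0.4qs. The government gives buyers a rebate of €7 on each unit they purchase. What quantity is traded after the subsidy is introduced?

Pre-subsidy: 210 - (2/7)q = 107.2 + 0.4q gives q* = 1799/12 and p* = 1003/6.
With the rebate, buyers effectively pay pb = ps − 7, where ps is the price sellers receive.
On the curves, pb = 210 - (2/7)q and ps = 107.2 + 0.4q; the wedge ps − pb = 7 gives 107.2 + 0.4q − (210 - (2/7)q) = 7, so q' = 160.125.
Then pb = 210 − (2/7)·160.125 = 164.25 and ps = 107.2 + 0.4·160.125 = 171.25.

q' = 160.125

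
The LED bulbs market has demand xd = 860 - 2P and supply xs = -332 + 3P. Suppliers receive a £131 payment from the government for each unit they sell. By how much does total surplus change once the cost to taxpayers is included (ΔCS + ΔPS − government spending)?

Net change in total surplus = -£10296.6

Pre-subsidy: 860 - 2P = -332 + 3P gives P* = 238.4, x* = 383.2.
With the subsidy, sellers receive Ps = Pb + 131 for each unit, where Pb is the price buyers pay.
Supply in terms of Pb becomes xs = -332 + 3(Pb + 131) = 61 + 3Pb. Setting this equal to demand: 860 - 2Pb = 61 + 3Pb, so Pb = 159.8.
Sellers receive Ps = 159.8 + 131 = 290.8; x' = 860 − 2·159.8 = 540.4.
ΔCS = ½(383.2 + 540.4)(238.4 − 159.8) = 36297.48; ΔPS = ½(383.2 + 540.4)(290.8 − 238.4) = 24198.32.
Government spending = 131 × 540.4 = 70792.4.
Net change = 36297.48 + 24198.32 − 70792.4 = -10296.6. The loss equals the DWL triangle ½·131·157.2.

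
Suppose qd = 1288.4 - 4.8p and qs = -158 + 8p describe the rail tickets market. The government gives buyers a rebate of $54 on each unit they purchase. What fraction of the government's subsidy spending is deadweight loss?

DWL / government spending = 81/908

Pre-subsidy: 1288.4 - 4.8p = -158 + 8p gives p* = 113, q* = 746.
With the rebate, buyers effectively pay pb = ps − 54, where ps is the price sellers receive.
Demand in terms of ps becomes qd = 1288.4 − 4.8(ps − 54) = 1547.6 - 4.8ps. Setting this equal to supply: 1547.6 - 4.8ps = -158 + 8ps, so ps = 133.25.
Buyers pay pb = 133.25 − 54 = 79.25; q' = -158 + 8·133.25 = 908.
ΔCS = ½(746 + 908)(113 − 79.25) = 27911.25; ΔPS = ½(746 + 908)(133.25 − 113) = 16746.75.
Government spending = 54 × 908 = 49032.
DWL = ½ × 54 × (908 − 746) = 4374; fraction = 4374 / 49032 = 81/908.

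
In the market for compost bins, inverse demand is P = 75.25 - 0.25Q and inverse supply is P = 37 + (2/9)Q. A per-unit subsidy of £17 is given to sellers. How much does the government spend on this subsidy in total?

Pre-subsidy: 75.25 - 0.25Q = 37 + (2/9)Q gives Q* = 81 and P* = 55.
With the subsidy, sellers receive Ps = Pb + 17 for each unit, where Pb is the price buyers pay.
On the curves, Pb = 75.25 - 0.25Q and Ps = 37 + (2/9)Q; the wedge Ps − Pb = 17 gives 37 + (2/9)Q − (75.25 - 0.25Q) = 17, so Q' = 117.
Then Pb = 75.25 − 0.25·117 = 46 and Ps = 37 + (2/9)·117 = 63.
Government outlay = subsidy × quantity = 17 × 117 = 1989.

Government cost = £1989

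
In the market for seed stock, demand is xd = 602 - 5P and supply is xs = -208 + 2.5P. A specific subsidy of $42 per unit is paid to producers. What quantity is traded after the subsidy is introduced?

x' = 132

Pre-subsidy: 602 - 5P = -208 + 2.5P gives P* = 108, x* = 62.
With the subsidy, sellers receive Ps = Pb + 42 for each unit, where Pb is the price buyers pay.
Supply in terms of Pb becomes xs = -208 + 2.5(Pb + 42) = -103 + 2.5Pb. Setting this equal to demand: 602 - 5Pb = -103 + 2.5Pb, so Pb = 94.
Sellers receive Ps = 94 + 42 = 136; x' = 602 − 5·94 = 132.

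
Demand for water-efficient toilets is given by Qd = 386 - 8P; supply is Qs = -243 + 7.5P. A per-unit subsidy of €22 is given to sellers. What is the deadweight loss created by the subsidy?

Deadweight loss = 29040/31

Pre-subsidy: 386 - 8P = -243 + 7.5P gives P* = 1258/31, Q* = 1902/31.
With the subsidy, sellers receive Ps = Pb + 22 for each unit, where Pb is the price buyers pay.
Supply in terms of Pb becomes Qs = -243 + 7.5(Pb + 22) = -78 + 7.5Pb. Setting this equal to demand: 386 - 8Pb = -78 + 7.5Pb, so Pb = 928/31.
Sellers receive Ps = 928/31 + 22 = 1610/31; Q' = 386 − 8·(928/31) = 4542/31.
The subsidy expands output by 4542/31 − 1902/31 = 2640/31 past the efficient level; on those units the gap between marginal cost and willingness to pay runs from 0 up to 22.
DWL = ½ × 22 × 2640/31 = 29040/31.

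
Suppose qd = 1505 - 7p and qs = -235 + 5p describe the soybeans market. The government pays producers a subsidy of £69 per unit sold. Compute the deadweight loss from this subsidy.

Deadweight loss = £6943.125

Pre-subsidy: 1505 - 7p = -235 + 5p gives p* = 145, q* = 490.
With the subsidy, sellers receive ps = pb + 69 for each unit, where pb is the price buyers pay.
Supply in terms of pb becomes qs = -235 + 5(pb + 69) = 110 + 5pb. Setting this equal to demand: 1505 - 7pb = 110 + 5pb, so pb = 116.25.
Sellers receive ps = 116.25 + 69 = 185.25; q' = 1505 − 7·116.25 = 691.25.
The subsidy expands output by 691.25 − 490 = 201.25 past the efficient level; on those units the gap between marginal cost and willingness to pay runs from 0 up to 69.
DWL = ½ × 69 × 201.25 = 6943.125.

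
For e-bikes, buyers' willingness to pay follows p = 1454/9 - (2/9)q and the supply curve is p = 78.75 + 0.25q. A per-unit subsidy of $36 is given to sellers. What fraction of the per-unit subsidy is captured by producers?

Producer share = 9/17

Pre-subsidy: 1454/9 - (2/9)q = 78.75 + 0.25q gives q* = 2981/17 and p* = 2084/17.
With the subsidy, sellers receive ps = pb + 36 for each unit, where pb is the price buyers pay.
On the curves, pb = 1454/9 - (2/9)q and ps = 78.75 + 0.25q; the wedge ps − pb = 36 gives 78.75 + 0.25q − (1454/9 - (2/9)q) = 36, so q' = 4277/17.
Then pb = 1454/9 − (2/9)·(4277/17) = 1796/17 and ps = 78.75 + 0.25·(4277/17) = 2408/17.
Buyers' price falls by p* − pb = 2084/17 − 1796/17 = 288/17; sellers' price rises by ps − p* = 2408/17 − 2084/17 = 324/17.
So producers capture (324/17)/36 = 9/17 of each unit of subsidy.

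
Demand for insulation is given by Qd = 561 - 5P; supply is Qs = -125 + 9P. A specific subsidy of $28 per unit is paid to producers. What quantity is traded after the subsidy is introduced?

Pre-subsidy: 561 - 5P = -125 + 9P gives P* = 49, Q* = 316.
With the subsidy, sellers receive Ps = Pb + 28 for each unit, where Pb is the price buyers pay.
Supply in terms of Pb becomes Qs = -125 + 9(Pb + 28) = 127 + 9Pb. Setting this equal to demand: 561 - 5Pb = 127 + 9Pb, so Pb = 31.
Sellers receive Ps = 31 + 28 = 59; Q' = 561 − 5·31 = 406.

Q' = 406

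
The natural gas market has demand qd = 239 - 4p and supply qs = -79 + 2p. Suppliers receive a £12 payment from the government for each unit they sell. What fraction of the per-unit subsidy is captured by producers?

Pre-subsidy: 239 - 4p = -79 + 2p gives p* = 53, q* = 27.
With the subsidy, sellers receive ps = pb + 12 for each unit, where pb is the price buyers pay.
Supply in terms of pb becomes qs = -79 + 2(pb + 12) = -55 + 2pb. Setting this equal to demand: 239 - 4pb = -55 + 2pb, so pb = 49.
Sellers receive ps = 49 + 12 = 61; q' = 239 − 4·49 = 43.
Buyers' price falls by p* − pb = 53 − 49 = 4; sellers' price rises by ps − p* = 61 − 53 = 8.
So producers capture 8/12 = 2/3 of each unit of subsidy.

Producer share = 2/3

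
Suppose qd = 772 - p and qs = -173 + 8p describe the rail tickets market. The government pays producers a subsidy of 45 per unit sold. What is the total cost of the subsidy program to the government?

Government cost = 31815

Pre-subsidy: 772 - p = -173 + 8p gives p* = 105, q* = 667.
With the subsidy, sellers receive ps = pb + 45 for each unit, where pb is the price buyers pay.
Supply in terms of pb becomes qs = -173 + 8(pb + 45) = 187 + 8pb. Setting this equal to demand: 772 - pb = 187 + 8pb, so pb = 65.
Sellers receive ps = 65 + 45 = 110; q' = 772 − 1·65 = 707.
Government outlay = subsidy × quantity = 45 × 707 = 31815.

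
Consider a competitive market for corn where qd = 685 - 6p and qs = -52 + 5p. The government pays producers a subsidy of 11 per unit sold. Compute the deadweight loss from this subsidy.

Pre-subsidy: 685 - 6p = -52 + 5p gives p* = 67, q* = 283.
With the subsidy, sellers receive ps = pb + 11 for each unit, where pb is the price buyers pay.
Supply in terms of pb becomes qs = -52 + 5(pb + 11) = 3 + 5pb. Setting this equal to demand: 685 - 6pb = 3 + 5pb, so pb = 62.
Sellers receive ps = 62 + 11 = 73; q' = 685 − 6·62 = 313.
The subsidy expands output by 313 − 283 = 30 past the efficient level; on those units the gap between marginal cost and willingness to pay runs from 0 up to 11.
DWL = ½ × 11 × 30 = 165.

Deadweight loss = 165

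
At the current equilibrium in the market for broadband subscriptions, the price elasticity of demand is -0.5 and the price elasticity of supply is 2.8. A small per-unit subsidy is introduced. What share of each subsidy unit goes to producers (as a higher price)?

For a small subsidy around the equilibrium, the benefit split depends on the relative slopes, which at a point are proportional to the elasticities.
Buyer share = εs/(εs + |εd|) = 2.8/(2.8 + 0.5) = 28/33; seller share = |εd|/(εs + |εd|) = 5/33.
So producers capture 5/33 of the subsidy.

Producer share = 5/33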